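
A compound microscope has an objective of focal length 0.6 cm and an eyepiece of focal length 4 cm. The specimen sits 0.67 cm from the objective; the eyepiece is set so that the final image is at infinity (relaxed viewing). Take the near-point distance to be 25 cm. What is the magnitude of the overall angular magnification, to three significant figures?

53.6

Objective: 1/d_i = 1/f_obj - 1/d_o = 1/0.6 - 1/0.67 = 0.17413 cm^-1, so d_i = 5.743 cm.
m_obj = -d_i/d_o = -5.743/0.67 = -8.571.
Eyepiece angular magnification (image at infinity): M_eye = D/f_e = 25/4 = 6.250.
Overall M = m_obj x M_eye = (-8.571)(6.250) = -53.57.
|M| = 53.57.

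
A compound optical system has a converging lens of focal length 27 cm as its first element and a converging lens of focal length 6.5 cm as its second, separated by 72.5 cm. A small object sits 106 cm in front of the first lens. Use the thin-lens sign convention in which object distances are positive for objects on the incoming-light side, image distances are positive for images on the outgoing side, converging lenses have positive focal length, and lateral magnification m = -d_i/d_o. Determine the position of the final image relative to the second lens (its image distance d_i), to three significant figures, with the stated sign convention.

Applying the thin-lens equation to the first lens, 1/27 = 1/106 + 1/d_i1, which gives d_i1 = 36.228 cm.
The intermediate image is 36.228 cm to the right of lens 1, so d_o2 = L - d_i1 = 72.5 - 36.228 = 36.272 cm.
Applying the thin-lens equation again with f_2 = 6.5 cm and d_o2 = 36.272 cm gives d_i2 = 7.919 cm.

7.92 cm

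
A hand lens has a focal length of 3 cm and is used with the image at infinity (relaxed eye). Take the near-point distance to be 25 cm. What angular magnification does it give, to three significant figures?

8.33

M = D/f = 25/3 = 8.333.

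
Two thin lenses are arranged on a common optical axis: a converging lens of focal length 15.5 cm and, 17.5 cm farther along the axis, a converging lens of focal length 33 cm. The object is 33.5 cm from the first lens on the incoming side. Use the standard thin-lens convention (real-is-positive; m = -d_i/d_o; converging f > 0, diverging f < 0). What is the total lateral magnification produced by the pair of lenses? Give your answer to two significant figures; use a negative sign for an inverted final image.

Lens 1: 1/d_i1 = 1/f_1 - 1/d_o1 = 1/15.5 - 1/33.5 = 0.03467 cm^-1, so d_i1 = 28.847 cm.
m_1 = -(28.847)/33.5 = -0.8611.
Since 28.847 cm > 17.5 cm, the first image lies past the second lens and serves as a virtual object: d_o2 = L - d_i1 = -11.347 cm.
Lens 2: 1/d_i2 = 1/f_2 - 1/d_o2 = 1/33 - 1/(-11.347) = 0.11843 cm^-1, so d_i2 = 8.444 cm.
m_2 = -(8.444)/(-11.347) = 0.7441.
The system's lateral magnification is m_1 m_2 = (-0.8611)(0.7441) = -0.6408.

-0.64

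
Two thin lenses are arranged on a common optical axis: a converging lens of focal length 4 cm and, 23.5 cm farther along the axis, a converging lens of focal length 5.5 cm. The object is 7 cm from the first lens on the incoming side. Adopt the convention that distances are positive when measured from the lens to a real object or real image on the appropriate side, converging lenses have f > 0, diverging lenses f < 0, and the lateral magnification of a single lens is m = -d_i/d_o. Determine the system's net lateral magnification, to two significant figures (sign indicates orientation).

First lens: d_i1 = 1/(1/4 - 1/7) = 9.333 cm.
m_1 = -(9.333)/7 = -1.3333.
Object distance for lens 2: d_o2 = 23.5 - 9.333 = 14.167 cm.
Second lens: d_i2 = 1/(1/5.5 - 1/(14.167)) = 8.990 cm.
m_2 = -(8.990)/(14.167) = -0.6346.
Overall magnification: m = m_1 m_2 = 0.8462.

0.85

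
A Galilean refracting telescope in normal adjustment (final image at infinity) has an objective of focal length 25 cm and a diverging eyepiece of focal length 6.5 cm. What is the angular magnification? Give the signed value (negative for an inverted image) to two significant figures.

3.8

M = -f_obj/f_eye = -25/(-6.5) = 3.846.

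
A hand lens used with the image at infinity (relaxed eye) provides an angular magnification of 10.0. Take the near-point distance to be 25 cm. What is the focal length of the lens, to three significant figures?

For the image at infinity, M = D/f.
f = D/M = 25/10.0 = 2.500 cm.

2.50 cm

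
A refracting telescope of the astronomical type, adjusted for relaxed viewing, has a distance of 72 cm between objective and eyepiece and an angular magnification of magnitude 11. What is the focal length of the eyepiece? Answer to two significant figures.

6.0 cm

In normal adjustment the tube length equals f_obj + f_eye and |M| = f_obj/f_eye.
So f_obj = 11 f_eye and 11 f_eye + f_eye = 72 cm, giving f_eye = 72/12 = 6.000 cm and f_obj = 66.000 cm.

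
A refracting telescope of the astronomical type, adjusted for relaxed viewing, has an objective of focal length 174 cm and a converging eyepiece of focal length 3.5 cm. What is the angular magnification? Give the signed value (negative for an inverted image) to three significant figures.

M = -f_obj/f_eye = -174/(3.5) = -49.714.

-49.7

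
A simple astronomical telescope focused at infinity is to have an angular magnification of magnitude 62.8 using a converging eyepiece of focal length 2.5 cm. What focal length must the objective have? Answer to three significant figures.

|M| = f_obj/|f_eye|, so f_obj = |M| x |f_eye| = 62.8 x 2.5 = 157.000 cm.

157 cm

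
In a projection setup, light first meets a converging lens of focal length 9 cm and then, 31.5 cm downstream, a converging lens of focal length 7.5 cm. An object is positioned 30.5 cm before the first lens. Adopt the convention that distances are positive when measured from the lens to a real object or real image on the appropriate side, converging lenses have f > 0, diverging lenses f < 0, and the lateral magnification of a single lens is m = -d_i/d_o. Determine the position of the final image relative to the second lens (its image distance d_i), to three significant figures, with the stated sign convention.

12.5 cm

First lens: d_i1 = 1/(1/9 - 1/30.5) = 12.767 cm.
Object distance for lens 2: d_o2 = 31.5 - 12.767 = 18.733 cm.
Second lens: d_i2 = 1/(1/7.5 - 1/(18.733)) = 12.508 cm.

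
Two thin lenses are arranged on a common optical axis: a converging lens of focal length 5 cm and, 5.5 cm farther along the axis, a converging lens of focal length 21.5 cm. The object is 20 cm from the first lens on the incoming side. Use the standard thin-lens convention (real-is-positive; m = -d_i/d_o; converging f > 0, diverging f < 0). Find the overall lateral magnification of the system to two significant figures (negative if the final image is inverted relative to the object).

First lens: d_i1 = 1/(1/5 - 1/20) = 6.667 cm.
m_1 = -(6.667)/20 = -0.3333.
Since 6.667 cm > 5.5 cm, the first image lies past the second lens and serves as a virtual object: d_o2 = L - d_i1 = -1.167 cm.
Second lens: d_i2 = 1/(1/21.5 - 1/(-1.167)) = 1.107 cm.
m_2 = -(1.107)/(-1.167) = 0.9485.
Total m = m_1 x m_2 = (-0.3333)(0.9485) = -0.3162.

-0.32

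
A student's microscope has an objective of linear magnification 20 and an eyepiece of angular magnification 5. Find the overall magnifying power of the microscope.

100

The overall magnification of a compound microscope is the product of the objective and eyepiece magnifications:
M = M_obj x M_eye = 20 x 5 = 100.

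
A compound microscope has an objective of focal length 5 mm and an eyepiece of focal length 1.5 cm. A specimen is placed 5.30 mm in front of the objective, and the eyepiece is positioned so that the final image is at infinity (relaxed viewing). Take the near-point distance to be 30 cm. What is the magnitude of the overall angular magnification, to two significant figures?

Convert to cm: f_obj = 5 mm = 0.5 cm; d_o = 5.30 mm = 0.53 cm.
Objective: 1/d_i = 1/f_obj - 1/d_o = 1/0.5 - 1/0.53 = 0.11321 cm^-1, so d_i = 8.833 cm.
m_obj = -d_i/d_o = -8.833/0.53 = -16.667.
Eyepiece angular magnification (image at infinity): M_eye = D/f_e = 30/1.5 = 20.000.
Overall M = m_obj x M_eye = (-16.667)(20.000) = -333.33.
|M| = 333.33.

330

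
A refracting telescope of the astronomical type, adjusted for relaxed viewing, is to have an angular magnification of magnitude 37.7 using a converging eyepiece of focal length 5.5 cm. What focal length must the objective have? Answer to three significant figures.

|M| = f_obj/|f_eye|, so f_obj = |M| x |f_eye| = 37.7 x 5.5 = 207.350 cm.

207 cm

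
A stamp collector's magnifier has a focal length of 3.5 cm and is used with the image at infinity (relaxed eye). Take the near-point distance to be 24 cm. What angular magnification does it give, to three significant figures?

6.86

M = D/f = 24/3.5 = 6.857.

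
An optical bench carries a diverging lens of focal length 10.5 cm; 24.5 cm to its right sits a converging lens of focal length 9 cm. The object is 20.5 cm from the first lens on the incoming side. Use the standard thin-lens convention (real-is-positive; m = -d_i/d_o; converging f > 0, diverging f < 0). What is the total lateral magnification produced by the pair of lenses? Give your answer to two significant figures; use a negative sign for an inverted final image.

-0.14

Applying the thin-lens equation to the first lens, 1/(-10.5) = 1/20.5 + 1/d_i1, which gives d_i1 = -6.944 cm.
Its lateral magnification is m_1 = -d_i1/d_o1 = -(-6.944)/20.5 = 0.3387.
The intermediate image is virtual, 6.944 cm to the left of lens 1, so d_o2 = L - d_i1 = 24.5 - (-6.944) = 31.444 cm.
Applying the thin-lens equation again with f_2 = 9 cm and d_o2 = 31.444 cm gives d_i2 = 12.609 cm.
m_2 = -(12.609)/(31.444) = -0.4010.
The system's lateral magnification is m_1 m_2 = (0.3387)(-0.4010) = -0.1358.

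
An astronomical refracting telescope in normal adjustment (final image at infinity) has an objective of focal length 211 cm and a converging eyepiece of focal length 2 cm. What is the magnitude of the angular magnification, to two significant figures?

110

|M| = f_obj/|f_eye| = 211/2 = 105.500.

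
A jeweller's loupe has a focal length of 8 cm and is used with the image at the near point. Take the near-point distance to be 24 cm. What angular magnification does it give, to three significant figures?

M = 1 + D/f = 1 + 24/8 = 4.000.

4.00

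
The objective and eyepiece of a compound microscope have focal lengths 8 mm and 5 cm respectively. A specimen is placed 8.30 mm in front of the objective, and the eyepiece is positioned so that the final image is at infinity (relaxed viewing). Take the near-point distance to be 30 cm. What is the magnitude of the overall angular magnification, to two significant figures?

160

Convert to cm: f_obj = 8 mm = 0.8 cm; d_o = 8.30 mm = 0.83 cm.
Objective: 1/d_i = 1/f_obj - 1/d_o = 1/0.8 - 1/0.83 = 0.04518 cm^-1, so d_i = 22.133 cm.
m_obj = -d_i/d_o = -22.133/0.83 = -26.667.
Eyepiece angular magnification (image at infinity): M_eye = D/f_e = 30/5 = 6.000.
Overall M = m_obj x M_eye = (-26.667)(6.000) = -160.00.
|M| = 160.00.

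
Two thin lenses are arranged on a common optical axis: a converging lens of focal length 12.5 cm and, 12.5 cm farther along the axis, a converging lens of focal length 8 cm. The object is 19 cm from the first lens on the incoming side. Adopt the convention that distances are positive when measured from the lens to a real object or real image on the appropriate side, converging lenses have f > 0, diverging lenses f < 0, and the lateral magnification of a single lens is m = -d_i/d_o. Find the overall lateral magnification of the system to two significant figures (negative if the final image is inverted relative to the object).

-0.48

First lens: d_i1 = 1/(1/12.5 - 1/19) = 36.538 cm.
m_1 = -(36.538)/19 = -1.9231.
Since 36.538 cm > 12.5 cm, the first image lies past the second lens and serves as a virtual object: d_o2 = L - d_i1 = -24.038 cm.
Second lens: d_i2 = 1/(1/8 - 1/(-24.038)) = 6.002 cm.
m_2 = -(6.002)/(-24.038) = 0.2497.
Overall magnification: m = m_1 m_2 = -0.4802.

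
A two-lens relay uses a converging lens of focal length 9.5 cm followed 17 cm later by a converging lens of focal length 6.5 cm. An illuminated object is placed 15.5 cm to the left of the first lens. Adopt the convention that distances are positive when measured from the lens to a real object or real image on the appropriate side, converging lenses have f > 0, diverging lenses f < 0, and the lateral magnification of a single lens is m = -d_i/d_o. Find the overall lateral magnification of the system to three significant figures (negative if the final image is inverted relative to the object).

Applying the thin-lens equation to the first lens, 1/9.5 = 1/15.5 + 1/d_i1, which gives d_i1 = 24.542 cm.
Its lateral magnification is m_1 = -d_i1/d_o1 = -(24.542)/15.5 = -1.5833.
This image would form 24.542 cm past lens 1, i.e. 7.542 cm beyond lens 2, so it is a virtual object for lens 2: d_o2 = 17 - 24.542 = -7.542 cm.
Applying the thin-lens equation again with f_2 = 6.5 cm and d_o2 = -7.542 cm gives d_i2 = 3.491 cm.
m_2 = -(3.491)/(-7.542) = 0.4629.
Overall magnification: m = m_1 m_2 = -0.7329.

-0.733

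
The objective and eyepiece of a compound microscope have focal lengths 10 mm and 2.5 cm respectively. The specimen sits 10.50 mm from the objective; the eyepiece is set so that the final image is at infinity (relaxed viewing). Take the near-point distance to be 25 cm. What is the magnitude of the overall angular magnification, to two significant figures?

Convert to cm: f_obj = 10 mm = 1 cm; d_o = 10.50 mm = 1.05 cm.
Objective: 1/d_i = 1/f_obj - 1/d_o = 1/1 - 1/1.05 = 0.04762 cm^-1, so d_i = 21.000 cm.
m_obj = -d_i/d_o = -21.000/1.05 = -20.000.
Eyepiece angular magnification (image at infinity): M_eye = D/f_e = 25/2.5 = 10.000.
Overall M = m_obj x M_eye = (-20.000)(10.000) = -200.00.
|M| = 200.00.

200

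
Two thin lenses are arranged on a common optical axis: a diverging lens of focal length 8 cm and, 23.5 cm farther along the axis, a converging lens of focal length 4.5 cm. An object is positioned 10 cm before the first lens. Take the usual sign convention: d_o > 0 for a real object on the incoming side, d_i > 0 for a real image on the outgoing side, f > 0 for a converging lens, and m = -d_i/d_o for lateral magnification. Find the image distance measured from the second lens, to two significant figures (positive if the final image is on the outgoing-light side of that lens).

Applying the thin-lens equation to the first lens, 1/(-8) = 1/10 + 1/d_i1, which gives d_i1 = -4.444 cm.
With d_i1 < 0 the first image is virtual and lies on the object side; the object distance for lens 2 is d_o2 = 23.5 - (-4.444) = 27.944 cm.
Applying the thin-lens equation again with f_2 = 4.5 cm and d_o2 = 27.944 cm gives d_i2 = 5.364 cm.

5.4 cm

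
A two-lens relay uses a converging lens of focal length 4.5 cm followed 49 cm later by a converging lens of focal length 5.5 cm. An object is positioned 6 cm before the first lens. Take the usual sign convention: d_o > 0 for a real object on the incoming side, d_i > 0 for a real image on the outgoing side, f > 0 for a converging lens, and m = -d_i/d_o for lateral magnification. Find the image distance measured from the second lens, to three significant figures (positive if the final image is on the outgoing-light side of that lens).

Lens 1: 1/d_i1 = 1/f_1 - 1/d_o1 = 1/4.5 - 1/6 = 0.05556 cm^-1, so d_i1 = 18.000 cm.
That image sits 31.000 cm in front of the second lens, so d_o2 = 31.000 cm.
Lens 2: 1/d_i2 = 1/f_2 - 1/d_o2 = 1/5.5 - 1/(31.000) = 0.14956 cm^-1, so d_i2 = 6.686 cm.

6.69 cm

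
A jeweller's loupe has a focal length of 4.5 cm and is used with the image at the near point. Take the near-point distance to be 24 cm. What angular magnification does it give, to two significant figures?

6.3

M = 1 + D/f = 1 + 24/4.5 = 6.333.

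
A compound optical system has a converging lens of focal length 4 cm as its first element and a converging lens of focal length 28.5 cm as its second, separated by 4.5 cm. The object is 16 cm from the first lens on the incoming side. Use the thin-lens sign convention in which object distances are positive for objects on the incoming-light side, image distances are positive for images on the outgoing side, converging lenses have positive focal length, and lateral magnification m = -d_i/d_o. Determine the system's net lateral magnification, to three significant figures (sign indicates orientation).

Lens 1: 1/d_i1 = 1/f_1 - 1/d_o1 = 1/4 - 1/16 = 0.18750 cm^-1, so d_i1 = 5.333 cm.
m_1 = -(5.333)/16 = -0.3333.
This image would form 5.333 cm past lens 1, i.e. 0.833 cm beyond lens 2, so it is a virtual object for lens 2: d_o2 = 4.5 - 5.333 = -0.833 cm.
Lens 2: 1/d_i2 = 1/f_2 - 1/d_o2 = 1/28.5 - 1/(-0.833) = 1.23509 cm^-1, so d_i2 = 0.810 cm.
m_2 = -(0.810)/(-0.833) = 0.9716.
Overall magnification: m = m_1 m_2 = -0.3239.

-0.324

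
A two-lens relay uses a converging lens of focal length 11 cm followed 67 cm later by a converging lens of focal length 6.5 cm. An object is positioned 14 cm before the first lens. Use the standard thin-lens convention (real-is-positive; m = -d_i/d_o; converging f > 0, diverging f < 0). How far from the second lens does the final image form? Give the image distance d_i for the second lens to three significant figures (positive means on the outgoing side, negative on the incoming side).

11.1 cm

Lens 1: 1/d_i1 = 1/f_1 - 1/d_o1 = 1/11 - 1/14 = 0.01948 cm^-1, so d_i1 = 51.333 cm.
Object distance for lens 2: d_o2 = 67 - 51.333 = 15.667 cm.
Lens 2: 1/d_i2 = 1/f_2 - 1/d_o2 = 1/6.5 - 1/(15.667) = 0.09002 cm^-1, so d_i2 = 11.109 cm.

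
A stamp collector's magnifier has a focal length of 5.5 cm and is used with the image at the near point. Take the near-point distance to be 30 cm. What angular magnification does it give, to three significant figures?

6.45

M = 1 + D/f = 1 + 30/5.5 = 6.455.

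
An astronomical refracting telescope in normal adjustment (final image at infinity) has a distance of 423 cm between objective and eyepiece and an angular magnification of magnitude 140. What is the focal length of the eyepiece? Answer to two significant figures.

3.0 cm

In normal adjustment the tube length equals f_obj + f_eye and |M| = f_obj/f_eye.
So f_obj = 140 f_eye and 140 f_eye + f_eye = 423 cm, giving f_eye = 423/141 = 3.000 cm and f_obj = 420.000 cm.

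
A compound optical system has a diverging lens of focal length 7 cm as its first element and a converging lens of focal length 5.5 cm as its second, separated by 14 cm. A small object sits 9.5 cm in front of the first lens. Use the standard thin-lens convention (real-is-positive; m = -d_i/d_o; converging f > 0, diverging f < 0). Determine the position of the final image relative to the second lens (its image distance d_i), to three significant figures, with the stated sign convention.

7.91 cm

Applying the thin-lens equation to the first lens, 1/(-7) = 1/9.5 + 1/d_i1, which gives d_i1 = -4.030 cm.
With d_i1 < 0 the first image is virtual and lies on the object side; the object distance for lens 2 is d_o2 = 14 - (-4.030) = 18.030 cm.
Applying the thin-lens equation again with f_2 = 5.5 cm and d_o2 = 18.030 cm gives d_i2 = 7.914 cm.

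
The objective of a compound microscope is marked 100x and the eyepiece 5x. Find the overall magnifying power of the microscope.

500

The overall magnification of a compound microscope is the product of the objective and eyepiece magnifications:
M = M_obj x M_eye = 100 x 5 = 500.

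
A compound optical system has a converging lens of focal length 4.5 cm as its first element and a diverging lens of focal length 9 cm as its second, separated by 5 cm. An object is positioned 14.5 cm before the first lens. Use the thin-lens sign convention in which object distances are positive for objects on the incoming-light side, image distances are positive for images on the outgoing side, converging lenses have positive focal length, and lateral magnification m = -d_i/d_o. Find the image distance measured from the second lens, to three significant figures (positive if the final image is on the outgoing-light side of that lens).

1.84 cm

Applying the thin-lens equation to the first lens, 1/4.5 = 1/14.5 + 1/d_i1, which gives d_i1 = 6.525 cm.
Since 6.525 cm > 5 cm, the first image lies past the second lens and serves as a virtual object: d_o2 = L - d_i1 = -1.525 cm.
Applying the thin-lens equation again with f_2 = -9 cm and d_o2 = -1.525 cm gives d_i2 = 1.836 cm.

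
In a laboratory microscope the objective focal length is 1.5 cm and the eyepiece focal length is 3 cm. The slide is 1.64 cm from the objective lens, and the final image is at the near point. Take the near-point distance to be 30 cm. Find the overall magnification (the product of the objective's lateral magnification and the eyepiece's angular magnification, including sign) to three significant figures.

-118

Objective: 1/d_i = 1/f_obj - 1/d_o = 1/1.5 - 1/1.64 = 0.05691 cm^-1, so d_i = 17.571 cm.
m_obj = -d_i/d_o = -17.571/1.64 = -10.714.
Eyepiece angular magnification (image at near point): M_eye = 1 + D/f_e = 1 + 30/3 = 11.000.
Overall M = m_obj x M_eye = (-10.714)(11.000) = -117.86.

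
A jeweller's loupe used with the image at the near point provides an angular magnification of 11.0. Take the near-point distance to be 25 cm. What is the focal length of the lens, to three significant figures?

For the image at the near point, M = 1 + D/f.
f = D/(M - 1) = 25/(11.0 - 1) = 2.500 cm.

2.50 cm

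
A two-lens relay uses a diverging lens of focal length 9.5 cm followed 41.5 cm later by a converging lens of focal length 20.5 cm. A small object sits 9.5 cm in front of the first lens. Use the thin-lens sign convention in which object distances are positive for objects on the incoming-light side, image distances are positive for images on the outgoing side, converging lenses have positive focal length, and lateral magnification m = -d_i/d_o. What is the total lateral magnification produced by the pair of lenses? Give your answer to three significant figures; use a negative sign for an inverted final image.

Lens 1: 1/d_i1 = 1/f_1 - 1/d_o1 = 1/(-9.5) - 1/9.5 = -0.21053 cm^-1, so d_i1 = -4.750 cm.
m_1 = -(-4.750)/9.5 = 0.5000.
The intermediate image is virtual, 4.750 cm to the left of lens 1, so d_o2 = L - d_i1 = 41.5 - (-4.750) = 46.250 cm.
Lens 2: 1/d_i2 = 1/f_2 - 1/d_o2 = 1/20.5 - 1/(46.250) = 0.02716 cm^-1, so d_i2 = 36.820 cm.
m_2 = -(36.820)/(46.250) = -0.7961.
Total m = m_1 x m_2 = (0.5000)(-0.7961) = -0.3981.

-0.398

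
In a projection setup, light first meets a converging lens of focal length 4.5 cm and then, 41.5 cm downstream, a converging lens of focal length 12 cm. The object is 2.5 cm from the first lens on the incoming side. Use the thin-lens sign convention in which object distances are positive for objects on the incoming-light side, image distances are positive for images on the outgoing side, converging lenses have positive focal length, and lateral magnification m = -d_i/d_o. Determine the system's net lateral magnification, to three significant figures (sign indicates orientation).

First lens: d_i1 = 1/(1/4.5 - 1/2.5) = -5.625 cm.
m_1 = -(-5.625)/2.5 = 2.2500.
With d_i1 < 0 the first image is virtual and lies on the object side; the object distance for lens 2 is d_o2 = 41.5 - (-5.625) = 47.125 cm.
Second lens: d_i2 = 1/(1/12 - 1/(47.125)) = 16.100 cm.
m_2 = -(16.100)/(47.125) = -0.3416.
Total m = m_1 x m_2 = (2.2500)(-0.3416) = -0.7687.

-0.769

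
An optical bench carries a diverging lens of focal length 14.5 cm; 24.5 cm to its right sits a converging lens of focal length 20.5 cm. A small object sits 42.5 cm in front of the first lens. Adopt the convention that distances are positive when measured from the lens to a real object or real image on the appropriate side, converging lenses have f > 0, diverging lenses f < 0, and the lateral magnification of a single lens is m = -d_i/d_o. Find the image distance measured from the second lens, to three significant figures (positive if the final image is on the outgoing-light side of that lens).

First lens: d_i1 = 1/(1/(-14.5) - 1/42.5) = -10.811 cm.
The intermediate image is virtual, 10.811 cm to the left of lens 1, so d_o2 = L - d_i1 = 24.5 - (-10.811) = 35.311 cm.
Second lens: d_i2 = 1/(1/20.5 - 1/(35.311)) = 48.873 cm.

48.9 cm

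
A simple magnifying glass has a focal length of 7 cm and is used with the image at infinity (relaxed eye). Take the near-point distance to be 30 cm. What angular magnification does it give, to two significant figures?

M = D/f = 30/7 = 4.286.

4.3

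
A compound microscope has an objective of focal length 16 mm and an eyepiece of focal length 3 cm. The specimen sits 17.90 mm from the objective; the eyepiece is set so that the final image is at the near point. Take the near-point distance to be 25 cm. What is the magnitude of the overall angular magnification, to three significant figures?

Convert to cm: f_obj = 16 mm = 1.6 cm; d_o = 17.90 mm = 1.79 cm.
Objective: 1/d_i = 1/f_obj - 1/d_o = 1/1.6 - 1/1.79 = 0.06634 cm^-1, so d_i = 15.074 cm.
m_obj = -d_i/d_o = -15.074/1.79 = -8.421.
Eyepiece angular magnification (image at near point): M_eye = 1 + D/f_e = 1 + 25/3 = 9.333.
Overall M = m_obj x M_eye = (-8.421)(9.333) = -78.60.
|M| = 78.60.

78.6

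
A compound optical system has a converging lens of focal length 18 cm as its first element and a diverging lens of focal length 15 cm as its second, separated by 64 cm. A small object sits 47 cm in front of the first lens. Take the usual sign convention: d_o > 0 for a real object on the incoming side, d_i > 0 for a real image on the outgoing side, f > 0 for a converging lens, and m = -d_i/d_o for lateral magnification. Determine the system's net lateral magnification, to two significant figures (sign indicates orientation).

First lens: d_i1 = 1/(1/18 - 1/47) = 29.172 cm.
m_1 = -(29.172)/47 = -0.6207.
That image sits 34.828 cm in front of the second lens, so d_o2 = 34.828 cm.
Second lens: d_i2 = 1/(1/(-15) - 1/(34.828)) = -10.484 cm.
m_2 = -(-10.484)/(34.828) = 0.3010.
Overall magnification: m = m_1 m_2 = -0.1869.

-0.19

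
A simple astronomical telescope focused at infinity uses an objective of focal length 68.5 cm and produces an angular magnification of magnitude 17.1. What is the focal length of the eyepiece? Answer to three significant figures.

4.01 cm

|M| = f_obj/f_eye, so f_eye = f_obj/|M| = 68.5/17.1 = 4.006 cm.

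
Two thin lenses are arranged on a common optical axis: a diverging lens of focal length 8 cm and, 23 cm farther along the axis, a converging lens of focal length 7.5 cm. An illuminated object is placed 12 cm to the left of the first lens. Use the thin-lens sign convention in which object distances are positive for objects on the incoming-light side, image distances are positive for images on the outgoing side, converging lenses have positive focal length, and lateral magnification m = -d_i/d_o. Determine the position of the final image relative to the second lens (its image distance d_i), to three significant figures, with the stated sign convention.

10.3 cm

Applying the thin-lens equation to the first lens, 1/(-8) = 1/12 + 1/d_i1, which gives d_i1 = -4.800 cm.
The intermediate image is virtual, 4.800 cm to the left of lens 1, so d_o2 = L - d_i1 = 23 - (-4.800) = 27.800 cm.
Applying the thin-lens equation again with f_2 = 7.5 cm and d_o2 = 27.800 cm gives d_i2 = 10.271 cm.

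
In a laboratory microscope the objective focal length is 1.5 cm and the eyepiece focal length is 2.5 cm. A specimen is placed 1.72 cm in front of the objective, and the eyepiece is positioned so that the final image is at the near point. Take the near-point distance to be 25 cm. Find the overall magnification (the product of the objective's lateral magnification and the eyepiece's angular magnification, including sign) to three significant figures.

Objective: 1/d_i = 1/f_obj - 1/d_o = 1/1.5 - 1/1.72 = 0.08527 cm^-1, so d_i = 11.727 cm.
m_obj = -d_i/d_o = -11.727/1.72 = -6.818.
Eyepiece angular magnification (image at near point): M_eye = 1 + D/f_e = 1 + 25/2.5 = 11.000.
Overall M = m_obj x M_eye = (-6.818)(11.000) = -75.00.

-75.0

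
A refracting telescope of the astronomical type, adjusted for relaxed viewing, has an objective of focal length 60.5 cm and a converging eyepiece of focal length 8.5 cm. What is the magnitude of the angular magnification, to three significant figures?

|M| = f_obj/|f_eye| = 60.5/8.5 = 7.118.

7.12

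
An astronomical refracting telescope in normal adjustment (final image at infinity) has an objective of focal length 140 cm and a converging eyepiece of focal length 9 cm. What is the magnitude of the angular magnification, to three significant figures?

15.6

|M| = f_obj/|f_eye| = 140/9 = 15.556.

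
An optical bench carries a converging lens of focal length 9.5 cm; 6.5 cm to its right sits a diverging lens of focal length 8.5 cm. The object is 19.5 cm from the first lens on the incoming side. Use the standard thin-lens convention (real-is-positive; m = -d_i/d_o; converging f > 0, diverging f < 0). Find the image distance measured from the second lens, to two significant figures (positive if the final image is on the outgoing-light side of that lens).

Lens 1: 1/d_i1 = 1/f_1 - 1/d_o1 = 1/9.5 - 1/19.5 = 0.05398 cm^-1, so d_i1 = 18.525 cm.
This image would form 18.525 cm past lens 1, i.e. 12.025 cm beyond lens 2, so it is a virtual object for lens 2: d_o2 = 6.5 - 18.525 = -12.025 cm.
Lens 2: 1/d_i2 = 1/f_2 - 1/d_o2 = 1/(-8.5) - 1/(-12.025) = -0.03449 cm^-1, so d_i2 = -28.996 cm.

-29 cm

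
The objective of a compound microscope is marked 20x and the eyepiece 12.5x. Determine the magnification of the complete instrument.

The overall magnification of a compound microscope is the product of the objective and eyepiece magnifications:
M = M_obj x M_eye = 20 x 12.5 = 250.

250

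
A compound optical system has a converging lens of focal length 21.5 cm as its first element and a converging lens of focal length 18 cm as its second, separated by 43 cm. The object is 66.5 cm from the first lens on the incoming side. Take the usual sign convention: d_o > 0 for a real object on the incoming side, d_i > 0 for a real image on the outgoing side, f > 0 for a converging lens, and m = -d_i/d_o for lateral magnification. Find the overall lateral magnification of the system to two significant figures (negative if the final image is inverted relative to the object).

First lens: d_i1 = 1/(1/21.5 - 1/66.5) = 31.772 cm.
m_1 = -(31.772)/66.5 = -0.4778.
Object distance for lens 2: d_o2 = 43 - 31.772 = 11.228 cm.
Second lens: d_i2 = 1/(1/18 - 1/(11.228)) = -29.842 cm.
m_2 = -(-29.842)/(11.228) = 2.6579.
The system's lateral magnification is m_1 m_2 = (-0.4778)(2.6579) = -1.2699.

-1.3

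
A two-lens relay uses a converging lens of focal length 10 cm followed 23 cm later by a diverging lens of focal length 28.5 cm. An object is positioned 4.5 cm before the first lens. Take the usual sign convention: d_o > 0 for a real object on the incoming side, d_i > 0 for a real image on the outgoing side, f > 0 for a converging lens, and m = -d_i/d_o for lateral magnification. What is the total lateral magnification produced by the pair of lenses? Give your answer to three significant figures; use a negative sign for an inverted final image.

First lens: d_i1 = 1/(1/10 - 1/4.5) = -8.182 cm.
m_1 = -(-8.182)/4.5 = 1.8182.
The intermediate image is virtual, 8.182 cm to the left of lens 1, so d_o2 = L - d_i1 = 23 - (-8.182) = 31.182 cm.
Second lens: d_i2 = 1/(1/(-28.5) - 1/(31.182)) = -14.890 cm.
m_2 = -(-14.890)/(31.182) = 0.4775.
Overall magnification: m = m_1 m_2 = 0.8682.

0.868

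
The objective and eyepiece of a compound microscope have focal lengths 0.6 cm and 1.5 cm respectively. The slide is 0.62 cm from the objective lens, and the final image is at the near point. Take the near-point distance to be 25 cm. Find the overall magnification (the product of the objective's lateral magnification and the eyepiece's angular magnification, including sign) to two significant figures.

-530

Objective: 1/d_i = 1/f_obj - 1/d_o = 1/0.6 - 1/0.62 = 0.05376 cm^-1, so d_i = 18.600 cm.
m_obj = -d_i/d_o = -18.600/0.62 = -30.000.
Eyepiece angular magnification (image at near point): M_eye = 1 + D/f_e = 1 + 25/1.5 = 17.667.
Overall M = m_obj x M_eye = (-30.000)(17.667) = -530.00.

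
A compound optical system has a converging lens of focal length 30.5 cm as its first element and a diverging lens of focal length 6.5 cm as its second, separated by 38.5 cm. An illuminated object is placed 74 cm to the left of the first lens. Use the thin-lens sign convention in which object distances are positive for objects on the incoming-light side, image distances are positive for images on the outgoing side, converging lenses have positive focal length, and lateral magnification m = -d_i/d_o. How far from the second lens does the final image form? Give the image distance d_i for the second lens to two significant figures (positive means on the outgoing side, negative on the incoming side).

-13 cm

Applying the thin-lens equation to the first lens, 1/30.5 = 1/74 + 1/d_i1, which gives d_i1 = 51.885 cm.
This image would form 51.885 cm past lens 1, i.e. 13.385 cm beyond lens 2, so it is a virtual object for lens 2: d_o2 = 38.5 - 51.885 = -13.385 cm.
Applying the thin-lens equation again with f_2 = -6.5 cm and d_o2 = -13.385 cm gives d_i2 = -12.636 cm.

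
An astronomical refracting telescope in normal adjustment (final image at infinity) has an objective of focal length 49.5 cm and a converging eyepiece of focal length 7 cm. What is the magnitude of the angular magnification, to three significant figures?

7.07

|M| = f_obj/|f_eye| = 49.5/7 = 7.071.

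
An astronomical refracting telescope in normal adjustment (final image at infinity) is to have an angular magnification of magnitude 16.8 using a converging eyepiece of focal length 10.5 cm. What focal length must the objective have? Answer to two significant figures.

|M| = f_obj/|f_eye|, so f_obj = |M| x |f_eye| = 16.8 x 10.5 = 176.400 cm.

180 cm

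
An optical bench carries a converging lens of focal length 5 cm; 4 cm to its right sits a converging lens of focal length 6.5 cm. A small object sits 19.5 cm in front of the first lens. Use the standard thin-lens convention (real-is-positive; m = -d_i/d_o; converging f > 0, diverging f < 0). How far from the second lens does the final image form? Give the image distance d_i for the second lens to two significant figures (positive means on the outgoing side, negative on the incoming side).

First lens: d_i1 = 1/(1/5 - 1/19.5) = 6.724 cm.
Since 6.724 cm > 4 cm, the first image lies past the second lens and serves as a virtual object: d_o2 = L - d_i1 = -2.724 cm.
Second lens: d_i2 = 1/(1/6.5 - 1/(-2.724)) = 1.920 cm.

1.9 cm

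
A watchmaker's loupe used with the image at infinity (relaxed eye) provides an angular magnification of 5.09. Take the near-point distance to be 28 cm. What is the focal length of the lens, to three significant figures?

5.50 cm

For the image at infinity, M = D/f.
f = D/M = 28/5.09 = 5.501 cm.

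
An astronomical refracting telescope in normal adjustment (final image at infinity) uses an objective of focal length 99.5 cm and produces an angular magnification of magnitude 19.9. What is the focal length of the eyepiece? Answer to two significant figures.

5.0 cm

|M| = f_obj/f_eye, so f_eye = f_obj/|M| = 99.5/19.9 = 5.000 cm.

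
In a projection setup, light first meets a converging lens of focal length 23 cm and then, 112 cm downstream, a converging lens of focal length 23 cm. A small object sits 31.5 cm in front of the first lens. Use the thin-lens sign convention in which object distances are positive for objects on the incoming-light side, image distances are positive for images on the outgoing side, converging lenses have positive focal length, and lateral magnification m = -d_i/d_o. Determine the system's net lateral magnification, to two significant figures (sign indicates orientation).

First lens: d_i1 = 1/(1/23 - 1/31.5) = 85.235 cm.
m_1 = -(85.235)/31.5 = -2.7059.
That image sits 26.765 cm in front of the second lens, so d_o2 = 26.765 cm.
Second lens: d_i2 = 1/(1/23 - 1/(26.765)) = 163.516 cm.
m_2 = -(163.516)/(26.765) = -6.1094.
Total m = m_1 x m_2 = (-2.7059)(-6.1094) = 16.5312.

17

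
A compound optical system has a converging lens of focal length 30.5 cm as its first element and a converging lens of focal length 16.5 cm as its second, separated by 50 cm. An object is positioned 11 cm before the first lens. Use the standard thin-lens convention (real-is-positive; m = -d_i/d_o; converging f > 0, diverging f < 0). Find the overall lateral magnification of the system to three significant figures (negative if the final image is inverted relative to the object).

-0.509

Applying the thin-lens equation to the first lens, 1/30.5 = 1/11 + 1/d_i1, which gives d_i1 = -17.205 cm.
Its lateral magnification is m_1 = -d_i1/d_o1 = -(-17.205)/11 = 1.5641.
The intermediate image is virtual, 17.205 cm to the left of lens 1, so d_o2 = L - d_i1 = 50 - (-17.205) = 67.205 cm.
Applying the thin-lens equation again with f_2 = 16.5 cm and d_o2 = 67.205 cm gives d_i2 = 21.869 cm.
m_2 = -(21.869)/(67.205) = -0.3254.
The system's lateral magnification is m_1 m_2 = (1.5641)(-0.3254) = -0.5090.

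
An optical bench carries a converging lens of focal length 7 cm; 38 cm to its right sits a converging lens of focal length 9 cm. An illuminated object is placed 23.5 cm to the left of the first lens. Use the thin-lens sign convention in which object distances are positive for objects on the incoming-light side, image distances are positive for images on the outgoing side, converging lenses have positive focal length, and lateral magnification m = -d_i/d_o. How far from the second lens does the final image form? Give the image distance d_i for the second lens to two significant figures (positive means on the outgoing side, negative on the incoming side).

13 cm

First lens: d_i1 = 1/(1/7 - 1/23.5) = 9.970 cm.
The intermediate image is 9.970 cm to the right of lens 1, so d_o2 = L - d_i1 = 38 - 9.970 = 28.030 cm.
Second lens: d_i2 = 1/(1/9 - 1/(28.030)) = 13.256 cm.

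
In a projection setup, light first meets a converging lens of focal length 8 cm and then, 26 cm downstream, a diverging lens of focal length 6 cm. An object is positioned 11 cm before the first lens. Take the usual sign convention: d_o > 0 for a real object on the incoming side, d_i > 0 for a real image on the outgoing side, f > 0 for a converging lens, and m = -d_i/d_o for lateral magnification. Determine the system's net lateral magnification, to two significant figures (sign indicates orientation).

-6.0

First lens: d_i1 = 1/(1/8 - 1/11) = 29.333 cm.
m_1 = -(29.333)/11 = -2.6667.
This image would form 29.333 cm past lens 1, i.e. 3.333 cm beyond lens 2, so it is a virtual object for lens 2: d_o2 = 26 - 29.333 = -3.333 cm.
Second lens: d_i2 = 1/(1/(-6) - 1/(-3.333)) = 7.500 cm.
m_2 = -(7.500)/(-3.333) = 2.2500.
Overall magnification: m = m_1 m_2 = -6.0000.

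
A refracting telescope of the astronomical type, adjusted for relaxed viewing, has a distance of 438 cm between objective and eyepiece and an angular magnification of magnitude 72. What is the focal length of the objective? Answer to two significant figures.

430 cm

In normal adjustment the tube length equals f_obj + f_eye and |M| = f_obj/f_eye.
So f_obj = 72 f_eye and 72 f_eye + f_eye = 438 cm, giving f_eye = 438/73 = 6.000 cm and f_obj = 432.000 cm.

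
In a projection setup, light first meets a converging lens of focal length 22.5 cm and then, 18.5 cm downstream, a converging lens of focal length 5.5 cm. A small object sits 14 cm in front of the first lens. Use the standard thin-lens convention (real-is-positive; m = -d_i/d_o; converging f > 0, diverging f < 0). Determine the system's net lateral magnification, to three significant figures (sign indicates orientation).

Lens 1: 1/d_i1 = 1/f_1 - 1/d_o1 = 1/22.5 - 1/14 = -0.02698 cm^-1, so d_i1 = -37.059 cm.
m_1 = -(-37.059)/14 = 2.6471.
With d_i1 < 0 the first image is virtual and lies on the object side; the object distance for lens 2 is d_o2 = 18.5 - (-37.059) = 55.559 cm.
Lens 2: 1/d_i2 = 1/f_2 - 1/d_o2 = 1/5.5 - 1/(55.559) = 0.16382 cm^-1, so d_i2 = 6.104 cm.
m_2 = -(6.104)/(55.559) = -0.1099.
The system's lateral magnification is m_1 m_2 = (2.6471)(-0.1099) = -0.2908.

-0.291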